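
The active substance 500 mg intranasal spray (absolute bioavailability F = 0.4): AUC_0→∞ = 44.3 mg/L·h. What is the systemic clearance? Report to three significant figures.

CL = F × Dose / AUC_0→∞
   = 0.4 × 500 / 44.3 = 4.51467 L/h

CL = 4.51 L/h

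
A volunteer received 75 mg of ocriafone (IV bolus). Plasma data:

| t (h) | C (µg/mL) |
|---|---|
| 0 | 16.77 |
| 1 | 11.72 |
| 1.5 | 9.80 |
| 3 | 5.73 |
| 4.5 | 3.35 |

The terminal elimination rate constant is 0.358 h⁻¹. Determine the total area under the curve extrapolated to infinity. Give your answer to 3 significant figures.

AUC = 47.4 µg/mL·h

Trapezoidal AUC_0→4.5:
  [0→1]: (16.77+11.72)/2 × 1 = 14.245
  [1→1.5]: (11.72+9.80)/2 × 0.5 = 5.38
  [1.5→3]: (9.80+5.73)/2 × 1.5 = 11.6475
  [3→4.5]: (5.73+3.35)/2 × 1.5 = 6.81
  Sum = 38.0825 µg/mL·h
Extrapolated tail: C_last / k_e = 3.35 / 0.358 = 9.358
AUC_0→∞ = 38.0825 + 9.358 = 47.4405 µg/mL·h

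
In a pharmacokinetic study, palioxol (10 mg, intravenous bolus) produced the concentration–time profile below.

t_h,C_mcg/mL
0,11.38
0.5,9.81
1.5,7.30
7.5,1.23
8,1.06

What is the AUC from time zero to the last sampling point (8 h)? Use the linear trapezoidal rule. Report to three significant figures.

Trapezoidal AUC_0→8:
  [0→0.5]: (11.38+9.81)/2 × 0.5 = 5.2975
  [0.5→1.5]: (9.81+7.30)/2 × 1 = 8.555
  [1.5→7.5]: (7.30+1.23)/2 × 6 = 25.59
  [7.5→8]: (1.23+1.06)/2 × 0.5 = 0.5725
  Sum = 40.015 mcg/mL·h

AUC = 40.0 mcg/mL·h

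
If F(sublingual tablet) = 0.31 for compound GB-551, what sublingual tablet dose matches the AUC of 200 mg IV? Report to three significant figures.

D_sublingual = 645 mg

For equal systemic exposure: F × D_ev = D_iv
D_ev = D_iv / F = 200 / 0.31 = 645.161 mg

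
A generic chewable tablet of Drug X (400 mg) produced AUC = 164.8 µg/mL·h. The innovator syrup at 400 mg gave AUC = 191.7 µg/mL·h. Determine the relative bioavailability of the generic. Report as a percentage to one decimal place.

F_rel = (AUC_test/D_test) / (AUC_ref/D_ref)
      = (164.8/400) / (191.7/400)
      = 0.412 / 0.47925 = 0.8597 = 85.97%

F_rel = 86.0%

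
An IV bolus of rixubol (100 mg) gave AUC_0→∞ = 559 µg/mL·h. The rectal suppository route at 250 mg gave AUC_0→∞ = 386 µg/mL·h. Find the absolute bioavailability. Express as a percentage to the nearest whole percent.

F = (AUC_ev / D_ev) / (AUC_iv / D_iv)
  = (386/250) / (559/100)
  = 1.544 / 5.59 = 0.2762
  = 27.62%

F = 28%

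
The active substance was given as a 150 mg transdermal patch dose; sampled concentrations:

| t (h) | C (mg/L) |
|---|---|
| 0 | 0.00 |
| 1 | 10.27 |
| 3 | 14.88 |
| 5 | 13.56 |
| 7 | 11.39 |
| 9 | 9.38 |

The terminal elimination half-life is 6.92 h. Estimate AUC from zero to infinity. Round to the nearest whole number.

Trapezoidal AUC_0→9:
  [0→1]: (0.00+10.27)/2 × 1 = 5.135
  [1→3]: (10.27+14.88)/2 × 2 = 25.15
  [3→5]: (14.88+13.56)/2 × 2 = 28.44
  [5→7]: (13.56+11.39)/2 × 2 = 24.95
  [7→9]: (11.39+9.38)/2 × 2 = 20.77
  Sum = 104.445 mg/L·h
k_e = ln2 / t½ = 0.693147 / 6.92 = 0.1002 h^-1
Extrapolated tail: C_last / k_e = 9.38 / 0.1002 = 93.613
AUC_0→∞ = 104.445 + 93.613 = 198.058 mg/L·h

AUC = 198 mg/L·h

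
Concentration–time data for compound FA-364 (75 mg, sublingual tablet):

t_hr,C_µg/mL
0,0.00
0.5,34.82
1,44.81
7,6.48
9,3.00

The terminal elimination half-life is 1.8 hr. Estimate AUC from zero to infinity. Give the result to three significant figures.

Trapezoidal AUC_0→9:
  [0→0.5]: (0.00+34.82)/2 × 0.5 = 8.705
  [0.5→1]: (34.82+44.81)/2 × 0.5 = 19.9075
  [1→7]: (44.81+6.48)/2 × 6 = 153.87
  [7→9]: (6.48+3.00)/2 × 2 = 9.48
  Sum = 191.9625 µg/mL·hr
k_e = ln2 / t½ = 0.693147 / 1.8 = 0.3851 hr^-1
Extrapolated tail: C_last / k_e = 3.00 / 0.3851 = 7.790
AUC_0→∞ = 191.9625 + 7.790 = 199.7525 µg/mL·hr

AUC = 200 µg/mL·hr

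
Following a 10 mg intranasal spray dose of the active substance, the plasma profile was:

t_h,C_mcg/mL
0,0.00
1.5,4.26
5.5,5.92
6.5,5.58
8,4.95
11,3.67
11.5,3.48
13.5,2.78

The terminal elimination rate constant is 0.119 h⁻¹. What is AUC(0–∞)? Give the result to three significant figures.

AUC = 81.5 mcg/mL·h

Trapezoidal AUC_0→13.5:
  [0→1.5]: (0.00+4.26)/2 × 1.5 = 3.195
  [1.5→5.5]: (4.26+5.92)/2 × 4 = 20.36
  [5.5→6.5]: (5.92+5.58)/2 × 1 = 5.75
  [6.5→8]: (5.58+4.95)/2 × 1.5 = 7.8975
  [8→11]: (4.95+3.67)/2 × 3 = 12.93
  [11→11.5]: (3.67+3.48)/2 × 0.5 = 1.7875
  [11.5→13.5]: (3.48+2.78)/2 × 2 = 6.26
  Sum = 58.18 mcg/mL·h
Extrapolated tail: C_last / k_e = 2.78 / 0.119 = 23.361
AUC_0→∞ = 58.18 + 23.361 = 81.541 mcg/mL·h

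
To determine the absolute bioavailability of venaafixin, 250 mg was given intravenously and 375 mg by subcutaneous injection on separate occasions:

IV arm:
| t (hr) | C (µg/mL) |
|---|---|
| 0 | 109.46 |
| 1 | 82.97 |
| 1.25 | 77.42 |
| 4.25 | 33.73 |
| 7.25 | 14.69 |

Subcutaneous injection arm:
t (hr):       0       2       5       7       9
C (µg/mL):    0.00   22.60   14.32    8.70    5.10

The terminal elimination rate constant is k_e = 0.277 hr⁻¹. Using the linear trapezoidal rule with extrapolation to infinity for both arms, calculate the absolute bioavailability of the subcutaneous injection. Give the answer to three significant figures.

F = 0.217

Trapezoidal AUC_0→7.25 (IV):
  [0→1]: (109.46+82.97)/2 × 1 = 96.215
  [1→1.25]: (82.97+77.42)/2 × 0.25 = 20.04875
  [1.25→4.25]: (77.42+33.73)/2 × 3 = 166.725
  [4.25→7.25]: (33.73+14.69)/2 × 3 = 72.63
  Sum = 355.61875 µg/mL·hr
IV tail: 14.69/0.277 = 53.032; AUC_iv,0→∞ = 355.61875 + 53.032 = 408.65075 µg/mL·hr
Trapezoidal AUC_0→9 (subcutaneous injection):
  [0→2]: (0.00+22.60)/2 × 2 = 22.6
  [2→5]: (22.60+14.32)/2 × 3 = 55.38
  [5→7]: (14.32+8.70)/2 × 2 = 23.02
  [7→9]: (8.70+5.10)/2 × 2 = 13.8
  Sum = 114.8 µg/mL·hr
subcutaneous injection tail: 5.10/0.277 = 18.412; AUC_ev,0→∞ = 114.8 + 18.412 = 133.212 µg/mL·hr
F = (AUC_ev/D_ev)/(AUC_iv/D_iv) = (133.212/375)/(408.65075/250) = 0.355232/1.634603 = 0.2173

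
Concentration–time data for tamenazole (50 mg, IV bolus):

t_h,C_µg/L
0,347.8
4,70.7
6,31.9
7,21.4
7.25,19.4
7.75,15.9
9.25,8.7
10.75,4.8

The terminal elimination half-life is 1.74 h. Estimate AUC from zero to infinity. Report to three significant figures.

Trapezoidal AUC_0→10.75:
  [0→4]: (347.8+70.7)/2 × 4 = 837.0
  [4→6]: (70.7+31.9)/2 × 2 = 102.6
  [6→7]: (31.9+21.4)/2 × 1 = 26.65
  [7→7.25]: (21.4+19.4)/2 × 0.25 = 5.1
  [7.25→7.75]: (19.4+15.9)/2 × 0.5 = 8.825
  [7.75→9.25]: (15.9+8.7)/2 × 1.5 = 18.45
  [9.25→10.75]: (8.7+4.8)/2 × 1.5 = 10.125
  Sum = 1008.75 µg/L·h
k_e = ln2 / t½ = 0.693147 / 1.74 = 0.3984 h^-1
Extrapolated tail: C_last / k_e = 4.8 / 0.3984 = 12.048
AUC_0→∞ = 1008.75 + 12.048 = 1020.798 µg/L·h

AUC = 1020 µg/L·h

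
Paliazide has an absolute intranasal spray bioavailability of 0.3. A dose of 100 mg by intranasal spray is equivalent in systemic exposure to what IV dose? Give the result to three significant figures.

Systemic exposure from an extravascular dose = F × D_ev, so the equivalent IV dose is F × D_ev.
D_iv = F × D_ev = 0.3 × 100 = 30 mg

D_iv = 30.0 mg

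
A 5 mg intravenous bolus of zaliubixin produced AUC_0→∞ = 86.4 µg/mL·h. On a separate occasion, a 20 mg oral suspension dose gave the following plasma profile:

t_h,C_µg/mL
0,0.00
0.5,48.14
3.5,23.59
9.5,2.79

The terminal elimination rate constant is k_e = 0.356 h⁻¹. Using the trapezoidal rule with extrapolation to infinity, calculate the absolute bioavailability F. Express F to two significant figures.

F = 0.60

Trapezoidal AUC_0→9.5 (oral suspension):
  [0→0.5]: (0.00+48.14)/2 × 0.5 = 12.035
  [0.5→3.5]: (48.14+23.59)/2 × 3 = 107.595
  [3.5→9.5]: (23.59+2.79)/2 × 6 = 79.14
  Sum = 198.77 µg/mL·h
Tail: C_last/k_e = 2.79/0.356 = 7.837
AUC_0→∞ (oral suspension) = 198.77 + 7.837 = 206.607 µg/mL·h
F = (AUC_ev/D_ev)/(AUC_iv/D_iv) = (206.607/20)/(86.4/5) = 10.33035/17.28 = 0.5978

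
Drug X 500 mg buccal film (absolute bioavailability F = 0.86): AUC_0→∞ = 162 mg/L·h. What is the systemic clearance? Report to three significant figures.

CL = 2.65 L/h

CL = F × Dose / AUC_0→∞
   = 0.86 × 500 / 162 = 2.65432 L/h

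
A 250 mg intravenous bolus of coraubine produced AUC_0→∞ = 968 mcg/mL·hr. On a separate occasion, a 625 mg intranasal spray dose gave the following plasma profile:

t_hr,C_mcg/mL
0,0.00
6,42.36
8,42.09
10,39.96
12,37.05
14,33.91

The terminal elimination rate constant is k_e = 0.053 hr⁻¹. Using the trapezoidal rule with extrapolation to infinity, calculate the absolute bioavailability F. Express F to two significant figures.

F = 0.45

Trapezoidal AUC_0→14 (intranasal spray):
  [0→6]: (0.00+42.36)/2 × 6 = 127.08
  [6→8]: (42.36+42.09)/2 × 2 = 84.45
  [8→10]: (42.09+39.96)/2 × 2 = 82.05
  [10→12]: (39.96+37.05)/2 × 2 = 77.01
  [12→14]: (37.05+33.91)/2 × 2 = 70.96
  Sum = 441.55 mcg/mL·hr
Tail: C_last/k_e = 33.91/0.053 = 639.811
AUC_0→∞ (intranasal spray) = 441.55 + 639.811 = 1081.361 mcg/mL·hr
F = (AUC_ev/D_ev)/(AUC_iv/D_iv) = (1081.361/625)/(968/250) = 1.7301776/3.872 = 0.4468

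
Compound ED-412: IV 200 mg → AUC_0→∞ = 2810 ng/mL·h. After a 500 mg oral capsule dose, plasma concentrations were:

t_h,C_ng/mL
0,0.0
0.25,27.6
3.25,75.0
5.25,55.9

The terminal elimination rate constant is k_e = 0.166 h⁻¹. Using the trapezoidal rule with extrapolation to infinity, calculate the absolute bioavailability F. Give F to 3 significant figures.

F = 0.0890

Trapezoidal AUC_0→5.25 (oral capsule):
  [0→0.25]: (0.0+27.6)/2 × 0.25 = 3.45
  [0.25→3.25]: (27.6+75.0)/2 × 3 = 153.9
  [3.25→5.25]: (75.0+55.9)/2 × 2 = 130.9
  Sum = 288.25 ng/mL·h
Tail: C_last/k_e = 55.9/0.166 = 336.747
AUC_0→∞ (oral capsule) = 288.25 + 336.747 = 624.997 ng/mL·h
F = (AUC_ev/D_ev)/(AUC_iv/D_iv) = (624.997/500)/(2810/200) = 1.249994/14.05 = 0.0890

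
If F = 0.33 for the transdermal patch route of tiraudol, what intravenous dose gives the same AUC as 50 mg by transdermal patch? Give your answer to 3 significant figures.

Systemic exposure from an extravascular dose = F × D_ev, so the equivalent IV dose is F × D_ev.
D_iv = F × D_ev = 0.33 × 50 = 16.5 mg

D_iv = 16.5 mg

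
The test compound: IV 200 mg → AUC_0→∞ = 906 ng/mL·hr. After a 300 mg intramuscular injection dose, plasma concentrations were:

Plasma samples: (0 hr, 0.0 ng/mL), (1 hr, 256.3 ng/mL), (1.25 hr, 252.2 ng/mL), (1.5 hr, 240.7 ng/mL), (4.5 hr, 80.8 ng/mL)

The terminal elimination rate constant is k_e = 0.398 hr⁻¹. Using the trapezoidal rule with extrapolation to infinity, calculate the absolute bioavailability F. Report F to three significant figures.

Trapezoidal AUC_0→4.5 (intramuscular injection):
  [0→1]: (0.0+256.3)/2 × 1 = 128.15
  [1→1.25]: (256.3+252.2)/2 × 0.25 = 63.5625
  [1.25→1.5]: (252.2+240.7)/2 × 0.25 = 61.6125
  [1.5→4.5]: (240.7+80.8)/2 × 3 = 482.25
  Sum = 735.575 ng/mL·hr
Tail: C_last/k_e = 80.8/0.398 = 203.015
AUC_0→∞ (intramuscular injection) = 735.575 + 203.015 = 938.59 ng/mL·hr
F = (AUC_ev/D_ev)/(AUC_iv/D_iv) = (938.59/300)/(906/200) = 3.12863/4.53 = 0.6906

F = 0.691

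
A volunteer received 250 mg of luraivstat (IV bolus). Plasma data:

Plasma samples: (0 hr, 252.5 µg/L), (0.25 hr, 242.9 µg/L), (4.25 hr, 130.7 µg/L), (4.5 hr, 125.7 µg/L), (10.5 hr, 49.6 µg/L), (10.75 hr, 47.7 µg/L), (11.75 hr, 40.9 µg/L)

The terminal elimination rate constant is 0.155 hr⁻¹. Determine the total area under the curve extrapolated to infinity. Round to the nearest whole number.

Trapezoidal AUC_0→11.75:
  [0→0.25]: (252.5+242.9)/2 × 0.25 = 61.925
  [0.25→4.25]: (242.9+130.7)/2 × 4 = 747.2
  [4.25→4.5]: (130.7+125.7)/2 × 0.25 = 32.05
  [4.5→10.5]: (125.7+49.6)/2 × 6 = 525.9
  [10.5→10.75]: (49.6+47.7)/2 × 0.25 = 12.1625
  [10.75→11.75]: (47.7+40.9)/2 × 1 = 44.3
  Sum = 1423.5375 µg/L·hr
Extrapolated tail: C_last / k_e = 40.9 / 0.155 = 263.871
AUC_0→∞ = 1423.5375 + 263.871 = 1687.4085 µg/L·hr

AUC = 1687 µg/L·hr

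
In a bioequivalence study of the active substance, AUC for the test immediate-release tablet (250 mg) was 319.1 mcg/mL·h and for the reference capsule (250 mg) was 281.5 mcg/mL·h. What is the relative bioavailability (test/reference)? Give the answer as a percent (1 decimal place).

F_rel = (AUC_test/D_test) / (AUC_ref/D_ref)
      = (319.1/250) / (281.5/250)
      = 1.2764 / 1.126 = 1.1336 = 113.36%

F_rel = 113.4%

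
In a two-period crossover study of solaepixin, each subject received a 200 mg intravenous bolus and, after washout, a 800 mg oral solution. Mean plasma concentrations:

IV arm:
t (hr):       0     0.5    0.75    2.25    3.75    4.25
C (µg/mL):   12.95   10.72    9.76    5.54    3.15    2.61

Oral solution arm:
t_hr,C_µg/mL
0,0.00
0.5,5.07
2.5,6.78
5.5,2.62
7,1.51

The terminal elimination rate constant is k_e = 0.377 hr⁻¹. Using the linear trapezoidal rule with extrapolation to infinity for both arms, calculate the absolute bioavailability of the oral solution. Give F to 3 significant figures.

Trapezoidal AUC_0→4.25 (IV):
  [0→0.5]: (12.95+10.72)/2 × 0.5 = 5.9175
  [0.5→0.75]: (10.72+9.76)/2 × 0.25 = 2.56
  [0.75→2.25]: (9.76+5.54)/2 × 1.5 = 11.475
  [2.25→3.75]: (5.54+3.15)/2 × 1.5 = 6.5175
  [3.75→4.25]: (3.15+2.61)/2 × 0.5 = 1.44
  Sum = 27.91 µg/mL·hr
IV tail: 2.61/0.377 = 6.923; AUC_iv,0→∞ = 27.91 + 6.923 = 34.833 µg/mL·hr
Trapezoidal AUC_0→7 (oral solution):
  [0→0.5]: (0.00+5.07)/2 × 0.5 = 1.2675
  [0.5→2.5]: (5.07+6.78)/2 × 2 = 11.85
  [2.5→5.5]: (6.78+2.62)/2 × 3 = 14.1
  [5.5→7]: (2.62+1.51)/2 × 1.5 = 3.0975
  Sum = 30.315 µg/mL·hr
oral solution tail: 1.51/0.377 = 4.005; AUC_ev,0→∞ = 30.315 + 4.005 = 34.32 µg/mL·hr
F = (AUC_ev/D_ev)/(AUC_iv/D_iv) = (34.32/800)/(34.833/200) = 0.0429/0.174165 = 0.2463

F = 0.246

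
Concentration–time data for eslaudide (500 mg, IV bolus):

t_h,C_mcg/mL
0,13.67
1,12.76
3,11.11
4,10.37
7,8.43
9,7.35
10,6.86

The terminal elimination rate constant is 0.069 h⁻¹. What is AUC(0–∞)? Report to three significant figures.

AUC = 198 mcg/mL·h

Trapezoidal AUC_0→10:
  [0→1]: (13.67+12.76)/2 × 1 = 13.215
  [1→3]: (12.76+11.11)/2 × 2 = 23.87
  [3→4]: (11.11+10.37)/2 × 1 = 10.74
  [4→7]: (10.37+8.43)/2 × 3 = 28.2
  [7→9]: (8.43+7.35)/2 × 2 = 15.78
  [9→10]: (7.35+6.86)/2 × 1 = 7.105
  Sum = 98.91 mcg/mL·h
Extrapolated tail: C_last / k_e = 6.86 / 0.069 = 99.420
AUC_0→∞ = 98.91 + 99.420 = 198.33 mcg/mL·h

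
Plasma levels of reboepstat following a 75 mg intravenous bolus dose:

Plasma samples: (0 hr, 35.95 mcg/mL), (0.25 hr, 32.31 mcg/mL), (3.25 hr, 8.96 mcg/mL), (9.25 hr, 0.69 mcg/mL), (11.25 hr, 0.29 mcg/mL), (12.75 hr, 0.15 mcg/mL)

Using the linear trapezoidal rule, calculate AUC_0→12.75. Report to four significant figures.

AUC = 100.7 mcg/mL·hr

Trapezoidal AUC_0→12.75:
  [0→0.25]: (35.95+32.31)/2 × 0.25 = 8.5325
  [0.25→3.25]: (32.31+8.96)/2 × 3 = 61.905
  [3.25→9.25]: (8.96+0.69)/2 × 6 = 28.95
  [9.25→11.25]: (0.69+0.29)/2 × 2 = 0.98
  [11.25→12.75]: (0.29+0.15)/2 × 1.5 = 0.33
  Sum = 100.6975 mcg/mL·hr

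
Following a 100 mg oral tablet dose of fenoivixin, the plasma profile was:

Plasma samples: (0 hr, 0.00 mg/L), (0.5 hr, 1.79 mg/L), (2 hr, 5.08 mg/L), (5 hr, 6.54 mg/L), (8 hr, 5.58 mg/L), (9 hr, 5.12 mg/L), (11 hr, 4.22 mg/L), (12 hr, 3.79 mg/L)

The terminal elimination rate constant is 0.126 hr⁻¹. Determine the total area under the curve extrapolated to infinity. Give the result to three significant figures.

AUC = 90.0 mg/L·hr

Trapezoidal AUC_0→12:
  [0→0.5]: (0.00+1.79)/2 × 0.5 = 0.4475
  [0.5→2]: (1.79+5.08)/2 × 1.5 = 5.1525
  [2→5]: (5.08+6.54)/2 × 3 = 17.43
  [5→8]: (6.54+5.58)/2 × 3 = 18.18
  [8→9]: (5.58+5.12)/2 × 1 = 5.35
  [9→11]: (5.12+4.22)/2 × 2 = 9.34
  [11→12]: (4.22+3.79)/2 × 1 = 4.005
  Sum = 59.905 mg/L·hr
Extrapolated tail: C_last / k_e = 3.79 / 0.126 = 30.079
AUC_0→∞ = 59.905 + 30.079 = 89.984 mg/L·hr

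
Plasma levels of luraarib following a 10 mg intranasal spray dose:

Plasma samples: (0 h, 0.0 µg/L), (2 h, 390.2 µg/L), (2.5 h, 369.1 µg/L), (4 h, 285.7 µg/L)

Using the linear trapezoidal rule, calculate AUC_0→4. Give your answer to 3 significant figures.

AUC = 1070 µg/L·h

Trapezoidal AUC_0→4:
  [0→2]: (0.0+390.2)/2 × 2 = 390.2
  [2→2.5]: (390.2+369.1)/2 × 0.5 = 189.825
  [2.5→4]: (369.1+285.7)/2 × 1.5 = 491.1
  Sum = 1071.125 µg/L·h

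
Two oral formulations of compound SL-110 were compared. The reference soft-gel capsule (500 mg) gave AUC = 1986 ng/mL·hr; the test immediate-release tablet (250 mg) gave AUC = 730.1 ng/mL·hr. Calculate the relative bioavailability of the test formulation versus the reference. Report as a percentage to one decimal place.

F_rel = 73.5%

F_rel = (AUC_test/D_test) / (AUC_ref/D_ref)
      = (730.1/250) / (1986/500)
      = 2.9204 / 3.972 = 0.7352 = 73.52%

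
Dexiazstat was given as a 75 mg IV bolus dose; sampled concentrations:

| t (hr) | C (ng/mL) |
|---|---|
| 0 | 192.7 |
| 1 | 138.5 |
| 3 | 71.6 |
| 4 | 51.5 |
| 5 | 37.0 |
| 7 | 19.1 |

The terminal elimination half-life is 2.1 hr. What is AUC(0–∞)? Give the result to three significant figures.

AUC = 595 ng/mL·hr

Trapezoidal AUC_0→7:
  [0→1]: (192.7+138.5)/2 × 1 = 165.6
  [1→3]: (138.5+71.6)/2 × 2 = 210.1
  [3→4]: (71.6+51.5)/2 × 1 = 61.55
  [4→5]: (51.5+37.0)/2 × 1 = 44.25
  [5→7]: (37.0+19.1)/2 × 2 = 56.1
  Sum = 537.6 ng/mL·hr
k_e = ln2 / t½ = 0.693147 / 2.1 = 0.3301 hr^-1
Extrapolated tail: C_last / k_e = 19.1 / 0.3301 = 57.861
AUC_0→∞ = 537.6 + 57.861 = 595.461 ng/mL·hr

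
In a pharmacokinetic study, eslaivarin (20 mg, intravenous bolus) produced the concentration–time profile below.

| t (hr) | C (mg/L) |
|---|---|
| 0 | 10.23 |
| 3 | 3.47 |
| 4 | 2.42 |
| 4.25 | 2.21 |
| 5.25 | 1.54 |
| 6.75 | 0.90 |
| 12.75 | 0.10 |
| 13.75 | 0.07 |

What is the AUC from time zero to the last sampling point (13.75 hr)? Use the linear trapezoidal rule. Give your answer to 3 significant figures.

AUC = 30.9 mg/L·hr

Trapezoidal AUC_0→13.75:
  [0→3]: (10.23+3.47)/2 × 3 = 20.55
  [3→4]: (3.47+2.42)/2 × 1 = 2.945
  [4→4.25]: (2.42+2.21)/2 × 0.25 = 0.57875
  [4.25→5.25]: (2.21+1.54)/2 × 1 = 1.875
  [5.25→6.75]: (1.54+0.90)/2 × 1.5 = 1.83
  [6.75→12.75]: (0.90+0.10)/2 × 6 = 3.0
  [12.75→13.75]: (0.10+0.07)/2 × 1 = 0.085
  Sum = 30.86375 mg/L·hr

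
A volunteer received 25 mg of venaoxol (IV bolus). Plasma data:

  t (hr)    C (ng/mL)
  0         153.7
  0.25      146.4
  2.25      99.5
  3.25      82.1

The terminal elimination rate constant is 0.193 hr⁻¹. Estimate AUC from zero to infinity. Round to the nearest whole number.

AUC = 800 ng/mL·hr

Trapezoidal AUC_0→3.25:
  [0→0.25]: (153.7+146.4)/2 × 0.25 = 37.5125
  [0.25→2.25]: (146.4+99.5)/2 × 2 = 245.9
  [2.25→3.25]: (99.5+82.1)/2 × 1 = 90.8
  Sum = 374.2125 ng/mL·hr
Extrapolated tail: C_last / k_e = 82.1 / 0.193 = 425.389
AUC_0→∞ = 374.2125 + 425.389 = 799.6015 ng/mL·hr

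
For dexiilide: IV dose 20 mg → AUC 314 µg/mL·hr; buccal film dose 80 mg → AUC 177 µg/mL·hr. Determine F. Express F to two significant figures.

F = 0.14

F = (AUC_ev / D_ev) / (AUC_iv / D_iv)
  = (177/80) / (314/20)
  = 2.2125 / 15.7 = 0.1409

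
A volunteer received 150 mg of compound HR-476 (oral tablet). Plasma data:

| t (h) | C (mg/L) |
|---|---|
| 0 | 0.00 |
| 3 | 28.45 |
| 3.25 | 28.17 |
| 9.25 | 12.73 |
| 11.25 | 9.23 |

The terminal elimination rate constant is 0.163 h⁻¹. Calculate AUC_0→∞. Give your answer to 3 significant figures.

Trapezoidal AUC_0→11.25:
  [0→3]: (0.00+28.45)/2 × 3 = 42.675
  [3→3.25]: (28.45+28.17)/2 × 0.25 = 7.0775
  [3.25→9.25]: (28.17+12.73)/2 × 6 = 122.7
  [9.25→11.25]: (12.73+9.23)/2 × 2 = 21.96
  Sum = 194.4125 mg/L·h
Extrapolated tail: C_last / k_e = 9.23 / 0.163 = 56.626
AUC_0→∞ = 194.4125 + 56.626 = 251.0385 mg/L·h

AUC = 251 mg/L·h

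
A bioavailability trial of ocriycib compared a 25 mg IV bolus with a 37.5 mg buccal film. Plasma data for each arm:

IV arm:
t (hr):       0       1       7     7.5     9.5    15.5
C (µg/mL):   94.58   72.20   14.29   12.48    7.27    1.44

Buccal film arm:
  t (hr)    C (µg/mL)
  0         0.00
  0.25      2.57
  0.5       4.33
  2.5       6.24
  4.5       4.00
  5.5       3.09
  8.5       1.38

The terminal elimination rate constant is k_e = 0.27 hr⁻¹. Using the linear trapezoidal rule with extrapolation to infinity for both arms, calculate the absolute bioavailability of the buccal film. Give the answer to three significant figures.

Trapezoidal AUC_0→15.5 (IV):
  [0→1]: (94.58+72.20)/2 × 1 = 83.39
  [1→7]: (72.20+14.29)/2 × 6 = 259.47
  [7→7.5]: (14.29+12.48)/2 × 0.5 = 6.6925
  [7.5→9.5]: (12.48+7.27)/2 × 2 = 19.75
  [9.5→15.5]: (7.27+1.44)/2 × 6 = 26.13
  Sum = 395.4325 µg/mL·hr
IV tail: 1.44/0.27 = 5.333; AUC_iv,0→∞ = 395.4325 + 5.333 = 400.7655 µg/mL·hr
Trapezoidal AUC_0→8.5 (buccal film):
  [0→0.25]: (0.00+2.57)/2 × 0.25 = 0.32125
  [0.25→0.5]: (2.57+4.33)/2 × 0.25 = 0.8625
  [0.5→2.5]: (4.33+6.24)/2 × 2 = 10.57
  [2.5→4.5]: (6.24+4.00)/2 × 2 = 10.24
  [4.5→5.5]: (4.00+3.09)/2 × 1 = 3.545
  [5.5→8.5]: (3.09+1.38)/2 × 3 = 6.705
  Sum = 32.24375 µg/mL·hr
buccal film tail: 1.38/0.27 = 5.111; AUC_ev,0→∞ = 32.24375 + 5.111 = 37.35475 µg/mL·hr
F = (AUC_ev/D_ev)/(AUC_iv/D_iv) = (37.35475/37.5)/(400.7655/25) = 0.996127/16.03062 = 0.0621

F = 0.0621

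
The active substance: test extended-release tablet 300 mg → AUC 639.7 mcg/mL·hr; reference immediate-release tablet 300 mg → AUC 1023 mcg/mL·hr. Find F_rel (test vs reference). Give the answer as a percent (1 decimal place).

F_rel = (AUC_test/D_test) / (AUC_ref/D_ref)
      = (639.7/300) / (1023/300)
      = 2.13233 / 3.41 = 0.6253 = 62.53%

F_rel = 62.5%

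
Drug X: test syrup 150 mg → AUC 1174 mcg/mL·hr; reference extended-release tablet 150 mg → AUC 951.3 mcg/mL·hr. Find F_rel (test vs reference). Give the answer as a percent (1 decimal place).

F_rel = (AUC_test/D_test) / (AUC_ref/D_ref)
      = (1174/150) / (951.3/150)
      = 7.82667 / 6.342 = 1.2341 = 123.41%

F_rel = 123.4%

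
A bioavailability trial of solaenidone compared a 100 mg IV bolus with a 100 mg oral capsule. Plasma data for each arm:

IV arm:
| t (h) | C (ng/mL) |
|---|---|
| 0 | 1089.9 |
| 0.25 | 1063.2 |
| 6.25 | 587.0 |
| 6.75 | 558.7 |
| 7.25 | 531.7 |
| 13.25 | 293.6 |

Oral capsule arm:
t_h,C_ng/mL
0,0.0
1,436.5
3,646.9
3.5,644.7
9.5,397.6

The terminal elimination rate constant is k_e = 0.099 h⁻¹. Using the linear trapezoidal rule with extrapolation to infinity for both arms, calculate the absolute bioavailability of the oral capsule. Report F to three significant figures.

F = 0.781

Trapezoidal AUC_0→13.25 (IV):
  [0→0.25]: (1089.9+1063.2)/2 × 0.25 = 269.1375
  [0.25→6.25]: (1063.2+587.0)/2 × 6 = 4950.6
  [6.25→6.75]: (587.0+558.7)/2 × 0.5 = 286.425
  [6.75→7.25]: (558.7+531.7)/2 × 0.5 = 272.6
  [7.25→13.25]: (531.7+293.6)/2 × 6 = 2475.9
  Sum = 8254.6625 ng/mL·h
IV tail: 293.6/0.099 = 2965.657; AUC_iv,0→∞ = 8254.6625 + 2965.657 = 11220.3195 ng/mL·h
Trapezoidal AUC_0→9.5 (oral capsule):
  [0→1]: (0.0+436.5)/2 × 1 = 218.25
  [1→3]: (436.5+646.9)/2 × 2 = 1083.4
  [3→3.5]: (646.9+644.7)/2 × 0.5 = 322.9
  [3.5→9.5]: (644.7+397.6)/2 × 6 = 3126.9
  Sum = 4751.45 ng/mL·h
oral capsule tail: 397.6/0.099 = 4016.162; AUC_ev,0→∞ = 4751.45 + 4016.162 = 8767.612 ng/mL·h
F = (AUC_ev/D_ev)/(AUC_iv/D_iv) = (8767.612/100)/(11220.3195/100) = 87.67612/112.203 = 0.7814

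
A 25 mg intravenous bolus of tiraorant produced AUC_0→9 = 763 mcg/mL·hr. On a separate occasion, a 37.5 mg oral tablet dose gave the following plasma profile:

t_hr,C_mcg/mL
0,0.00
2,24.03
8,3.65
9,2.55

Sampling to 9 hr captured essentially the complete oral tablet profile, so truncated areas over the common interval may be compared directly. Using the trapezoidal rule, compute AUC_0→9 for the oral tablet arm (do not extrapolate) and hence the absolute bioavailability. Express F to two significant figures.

Trapezoidal AUC_0→9 (oral tablet):
  [0→2]: (0.00+24.03)/2 × 2 = 24.03
  [2→8]: (24.03+3.65)/2 × 6 = 83.04
  [8→9]: (3.65+2.55)/2 × 1 = 3.1
  Sum = 110.17 mcg/mL·hr
F = (AUC_ev/D_ev)/(AUC_iv/D_iv) = (110.17/37.5)/(763/25) = 2.93787/30.52 = 0.0963

F = 0.096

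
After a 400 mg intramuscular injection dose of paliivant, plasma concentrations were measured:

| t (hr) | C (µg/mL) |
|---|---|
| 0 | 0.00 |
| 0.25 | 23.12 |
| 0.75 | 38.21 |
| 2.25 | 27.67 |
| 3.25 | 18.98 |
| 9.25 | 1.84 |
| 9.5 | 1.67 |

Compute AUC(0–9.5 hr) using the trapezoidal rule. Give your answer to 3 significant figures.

Trapezoidal AUC_0→9.5:
  [0→0.25]: (0.00+23.12)/2 × 0.25 = 2.89
  [0.25→0.75]: (23.12+38.21)/2 × 0.5 = 15.3325
  [0.75→2.25]: (38.21+27.67)/2 × 1.5 = 49.41
  [2.25→3.25]: (27.67+18.98)/2 × 1 = 23.325
  [3.25→9.25]: (18.98+1.84)/2 × 6 = 62.46
  [9.25→9.5]: (1.84+1.67)/2 × 0.25 = 0.43875
  Sum = 153.85625 µg/mL·hr

AUC = 154 µg/mL·hr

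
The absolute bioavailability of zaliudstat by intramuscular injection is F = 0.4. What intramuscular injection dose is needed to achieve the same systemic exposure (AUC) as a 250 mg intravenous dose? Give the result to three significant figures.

For equal systemic exposure: F × D_ev = D_iv
D_ev = D_iv / F = 250 / 0.4 = 625 mg

D_intramuscular = 625 mg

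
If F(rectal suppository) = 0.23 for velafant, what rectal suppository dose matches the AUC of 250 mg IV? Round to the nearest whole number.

For equal systemic exposure: F × D_ev = D_iv
D_ev = D_iv / F = 250 / 0.23 = 1086.96 mg

D_rectal = 1087 mg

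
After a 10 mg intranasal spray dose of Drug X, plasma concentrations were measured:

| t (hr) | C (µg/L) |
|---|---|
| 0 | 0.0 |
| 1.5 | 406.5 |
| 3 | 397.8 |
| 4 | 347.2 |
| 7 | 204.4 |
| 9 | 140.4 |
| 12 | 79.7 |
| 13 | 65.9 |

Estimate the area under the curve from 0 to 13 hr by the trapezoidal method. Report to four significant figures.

Trapezoidal AUC_0→13:
  [0→1.5]: (0.0+406.5)/2 × 1.5 = 304.875
  [1.5→3]: (406.5+397.8)/2 × 1.5 = 603.225
  [3→4]: (397.8+347.2)/2 × 1 = 372.5
  [4→7]: (347.2+204.4)/2 × 3 = 827.4
  [7→9]: (204.4+140.4)/2 × 2 = 344.8
  [9→12]: (140.4+79.7)/2 × 3 = 330.15
  [12→13]: (79.7+65.9)/2 × 1 = 72.8
  Sum = 2855.75 µg/L·hr

AUC = 2856 µg/L·hr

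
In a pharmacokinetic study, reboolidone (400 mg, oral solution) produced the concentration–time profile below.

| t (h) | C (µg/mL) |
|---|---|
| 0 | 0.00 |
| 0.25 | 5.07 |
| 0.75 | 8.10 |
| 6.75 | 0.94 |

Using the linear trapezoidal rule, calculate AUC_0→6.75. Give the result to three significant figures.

Trapezoidal AUC_0→6.75:
  [0→0.25]: (0.00+5.07)/2 × 0.25 = 0.63375
  [0.25→0.75]: (5.07+8.10)/2 × 0.5 = 3.2925
  [0.75→6.75]: (8.10+0.94)/2 × 6 = 27.12
  Sum = 31.04625 µg/mL·h

AUC = 31.0 µg/mL·h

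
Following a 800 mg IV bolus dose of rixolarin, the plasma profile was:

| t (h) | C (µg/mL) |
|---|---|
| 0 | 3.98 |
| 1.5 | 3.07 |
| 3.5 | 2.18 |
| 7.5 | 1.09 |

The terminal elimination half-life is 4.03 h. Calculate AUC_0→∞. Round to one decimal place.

AUC = 23.4 µg/mL·h

Trapezoidal AUC_0→7.5:
  [0→1.5]: (3.98+3.07)/2 × 1.5 = 5.2875
  [1.5→3.5]: (3.07+2.18)/2 × 2 = 5.25
  [3.5→7.5]: (2.18+1.09)/2 × 4 = 6.54
  Sum = 17.0775 µg/mL·h
k_e = ln2 / t½ = 0.693147 / 4.03 = 0.1720 h^-1
Extrapolated tail: C_last / k_e = 1.09 / 0.172 = 6.337
AUC_0→∞ = 17.0775 + 6.337 = 23.4145 µg/mL·h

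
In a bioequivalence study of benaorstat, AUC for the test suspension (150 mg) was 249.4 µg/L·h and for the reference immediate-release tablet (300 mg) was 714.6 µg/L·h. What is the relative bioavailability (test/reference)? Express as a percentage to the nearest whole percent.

F_rel = (AUC_test/D_test) / (AUC_ref/D_ref)
      = (249.4/150) / (714.6/300)
      = 1.66267 / 2.382 = 0.6980 = 69.80%

F_rel = 70%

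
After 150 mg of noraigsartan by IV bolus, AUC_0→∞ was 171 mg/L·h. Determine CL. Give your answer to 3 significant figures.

CL = 0.877 L/h

CL = Dose_iv / AUC_0→∞
   = 150 / 171 = 0.877193 L/h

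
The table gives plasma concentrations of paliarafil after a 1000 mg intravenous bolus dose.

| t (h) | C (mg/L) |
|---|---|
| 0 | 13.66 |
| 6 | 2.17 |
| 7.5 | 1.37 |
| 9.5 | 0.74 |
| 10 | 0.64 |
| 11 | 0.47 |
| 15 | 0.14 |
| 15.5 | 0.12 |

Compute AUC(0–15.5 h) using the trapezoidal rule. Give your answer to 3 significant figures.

Trapezoidal AUC_0→15.5:
  [0→6]: (13.66+2.17)/2 × 6 = 47.49
  [6→7.5]: (2.17+1.37)/2 × 1.5 = 2.655
  [7.5→9.5]: (1.37+0.74)/2 × 2 = 2.11
  [9.5→10]: (0.74+0.64)/2 × 0.5 = 0.345
  [10→11]: (0.64+0.47)/2 × 1 = 0.555
  [11→15]: (0.47+0.14)/2 × 4 = 1.22
  [15→15.5]: (0.14+0.12)/2 × 0.5 = 0.065
  Sum = 54.44 mg/L·h

AUC = 54.4 mg/L·h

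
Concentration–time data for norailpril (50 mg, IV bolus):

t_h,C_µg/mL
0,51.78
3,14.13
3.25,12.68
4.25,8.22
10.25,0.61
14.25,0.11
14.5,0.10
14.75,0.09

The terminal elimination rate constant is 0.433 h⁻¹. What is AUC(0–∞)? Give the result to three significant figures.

AUC = 141 µg/mL·h

Trapezoidal AUC_0→14.75:
  [0→3]: (51.78+14.13)/2 × 3 = 98.865
  [3→3.25]: (14.13+12.68)/2 × 0.25 = 3.35125
  [3.25→4.25]: (12.68+8.22)/2 × 1 = 10.45
  [4.25→10.25]: (8.22+0.61)/2 × 6 = 26.49
  [10.25→14.25]: (0.61+0.11)/2 × 4 = 1.44
  [14.25→14.5]: (0.11+0.10)/2 × 0.25 = 0.02625
  [14.5→14.75]: (0.10+0.09)/2 × 0.25 = 0.02375
  Sum = 140.64625 µg/mL·h
Extrapolated tail: C_last / k_e = 0.09 / 0.433 = 0.208
AUC_0→∞ = 140.64625 + 0.208 = 140.85425 µg/mL·h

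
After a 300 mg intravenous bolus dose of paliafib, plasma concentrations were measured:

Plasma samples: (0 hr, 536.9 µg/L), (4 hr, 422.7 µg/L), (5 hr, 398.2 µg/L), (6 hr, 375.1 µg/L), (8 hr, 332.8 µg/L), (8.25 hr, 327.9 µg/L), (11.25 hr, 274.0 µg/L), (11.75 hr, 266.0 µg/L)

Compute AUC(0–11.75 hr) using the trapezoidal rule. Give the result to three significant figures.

Trapezoidal AUC_0→11.75:
  [0→4]: (536.9+422.7)/2 × 4 = 1919.2
  [4→5]: (422.7+398.2)/2 × 1 = 410.45
  [5→6]: (398.2+375.1)/2 × 1 = 386.65
  [6→8]: (375.1+332.8)/2 × 2 = 707.9
  [8→8.25]: (332.8+327.9)/2 × 0.25 = 82.5875
  [8.25→11.25]: (327.9+274.0)/2 × 3 = 902.85
  [11.25→11.75]: (274.0+266.0)/2 × 0.5 = 135.0
  Sum = 4544.6375 µg/L·hr

AUC = 4540 µg/L·hr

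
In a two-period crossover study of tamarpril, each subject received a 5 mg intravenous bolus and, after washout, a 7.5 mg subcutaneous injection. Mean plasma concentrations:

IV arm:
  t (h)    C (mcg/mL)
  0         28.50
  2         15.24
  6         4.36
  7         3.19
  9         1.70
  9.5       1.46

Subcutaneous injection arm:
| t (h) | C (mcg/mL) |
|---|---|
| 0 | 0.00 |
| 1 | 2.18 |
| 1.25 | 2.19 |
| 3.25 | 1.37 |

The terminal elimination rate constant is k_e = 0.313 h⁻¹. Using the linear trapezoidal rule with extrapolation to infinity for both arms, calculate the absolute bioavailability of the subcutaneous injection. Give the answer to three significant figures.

Trapezoidal AUC_0→9.5 (IV):
  [0→2]: (28.50+15.24)/2 × 2 = 43.74
  [2→6]: (15.24+4.36)/2 × 4 = 39.2
  [6→7]: (4.36+3.19)/2 × 1 = 3.775
  [7→9]: (3.19+1.70)/2 × 2 = 4.89
  [9→9.5]: (1.70+1.46)/2 × 0.5 = 0.79
  Sum = 92.395 mcg/mL·h
IV tail: 1.46/0.313 = 4.665; AUC_iv,0→∞ = 92.395 + 4.665 = 97.06 mcg/mL·h
Trapezoidal AUC_0→3.25 (subcutaneous injection):
  [0→1]: (0.00+2.18)/2 × 1 = 1.09
  [1→1.25]: (2.18+2.19)/2 × 0.25 = 0.54625
  [1.25→3.25]: (2.19+1.37)/2 × 2 = 3.56
  Sum = 5.19625 mcg/mL·h
subcutaneous injection tail: 1.37/0.313 = 4.377; AUC_ev,0→∞ = 5.19625 + 4.377 = 9.57325 mcg/mL·h
F = (AUC_ev/D_ev)/(AUC_iv/D_iv) = (9.57325/7.5)/(97.06/5) = 1.27643/19.412 = 0.0658

F = 0.0658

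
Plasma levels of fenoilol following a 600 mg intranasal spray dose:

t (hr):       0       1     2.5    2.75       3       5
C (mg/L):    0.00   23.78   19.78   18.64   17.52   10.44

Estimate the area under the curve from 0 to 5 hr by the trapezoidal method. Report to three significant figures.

AUC = 81.8 mg/L·hr

Trapezoidal AUC_0→5:
  [0→1]: (0.00+23.78)/2 × 1 = 11.89
  [1→2.5]: (23.78+19.78)/2 × 1.5 = 32.67
  [2.5→2.75]: (19.78+18.64)/2 × 0.25 = 4.8025
  [2.75→3]: (18.64+17.52)/2 × 0.25 = 4.52
  [3→5]: (17.52+10.44)/2 × 2 = 27.96
  Sum = 81.8425 mg/L·hr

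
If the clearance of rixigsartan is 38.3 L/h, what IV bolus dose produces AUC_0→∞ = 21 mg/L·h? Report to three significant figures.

Dose_iv = CL × AUC_0→∞
     = 38.3 × 21 = 804.3 mg

Dose = 804 mg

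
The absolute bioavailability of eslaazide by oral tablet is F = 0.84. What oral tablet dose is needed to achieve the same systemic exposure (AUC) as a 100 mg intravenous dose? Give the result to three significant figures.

For equal systemic exposure: F × D_ev = D_iv
D_ev = D_iv / F = 100 / 0.84 = 119.048 mg

D_oral = 119 mg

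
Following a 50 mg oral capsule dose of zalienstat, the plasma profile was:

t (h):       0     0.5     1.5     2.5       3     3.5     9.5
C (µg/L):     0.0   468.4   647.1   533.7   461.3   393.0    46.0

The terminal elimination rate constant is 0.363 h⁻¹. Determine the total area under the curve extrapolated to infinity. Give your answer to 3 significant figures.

AUC = 3170 µg/L·h

Trapezoidal AUC_0→9.5:
  [0→0.5]: (0.0+468.4)/2 × 0.5 = 117.1
  [0.5→1.5]: (468.4+647.1)/2 × 1 = 557.75
  [1.5→2.5]: (647.1+533.7)/2 × 1 = 590.4
  [2.5→3]: (533.7+461.3)/2 × 0.5 = 248.75
  [3→3.5]: (461.3+393.0)/2 × 0.5 = 213.575
  [3.5→9.5]: (393.0+46.0)/2 × 6 = 1317.0
  Sum = 3044.575 µg/L·h
Extrapolated tail: C_last / k_e = 46.0 / 0.363 = 126.722
AUC_0→∞ = 3044.575 + 126.722 = 3171.297 µg/L·h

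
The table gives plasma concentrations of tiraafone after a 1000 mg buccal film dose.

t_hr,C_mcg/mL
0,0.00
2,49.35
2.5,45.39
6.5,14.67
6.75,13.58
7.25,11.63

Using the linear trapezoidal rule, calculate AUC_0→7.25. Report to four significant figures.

Trapezoidal AUC_0→7.25:
  [0→2]: (0.00+49.35)/2 × 2 = 49.35
  [2→2.5]: (49.35+45.39)/2 × 0.5 = 23.685
  [2.5→6.5]: (45.39+14.67)/2 × 4 = 120.12
  [6.5→6.75]: (14.67+13.58)/2 × 0.25 = 3.53125
  [6.75→7.25]: (13.58+11.63)/2 × 0.5 = 6.3025
  Sum = 202.98875 mcg/mL·hr

AUC = 203.0 mcg/mL·hr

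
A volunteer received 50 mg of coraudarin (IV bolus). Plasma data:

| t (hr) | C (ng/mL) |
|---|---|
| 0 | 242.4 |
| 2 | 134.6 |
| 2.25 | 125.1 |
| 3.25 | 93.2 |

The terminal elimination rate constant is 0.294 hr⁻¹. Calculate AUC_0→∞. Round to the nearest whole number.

Trapezoidal AUC_0→3.25:
  [0→2]: (242.4+134.6)/2 × 2 = 377.0
  [2→2.25]: (134.6+125.1)/2 × 0.25 = 32.4625
  [2.25→3.25]: (125.1+93.2)/2 × 1 = 109.15
  Sum = 518.6125 ng/mL·hr
Extrapolated tail: C_last / k_e = 93.2 / 0.294 = 317.007
AUC_0→∞ = 518.6125 + 317.007 = 835.6195 ng/mL·hr

AUC = 836 ng/mL·hr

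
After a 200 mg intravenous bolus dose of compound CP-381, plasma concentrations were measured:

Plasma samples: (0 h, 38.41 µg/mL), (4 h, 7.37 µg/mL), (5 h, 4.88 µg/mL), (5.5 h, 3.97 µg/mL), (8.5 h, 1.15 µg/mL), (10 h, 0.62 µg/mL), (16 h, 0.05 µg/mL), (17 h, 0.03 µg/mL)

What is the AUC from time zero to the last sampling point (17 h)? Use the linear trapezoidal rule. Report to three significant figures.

Trapezoidal AUC_0→17:
  [0→4]: (38.41+7.37)/2 × 4 = 91.56
  [4→5]: (7.37+4.88)/2 × 1 = 6.125
  [5→5.5]: (4.88+3.97)/2 × 0.5 = 2.2125
  [5.5→8.5]: (3.97+1.15)/2 × 3 = 7.68
  [8.5→10]: (1.15+0.62)/2 × 1.5 = 1.3275
  [10→16]: (0.62+0.05)/2 × 6 = 2.01
  [16→17]: (0.05+0.03)/2 × 1 = 0.04
  Sum = 110.955 µg/mL·h

AUC = 111 µg/mL·h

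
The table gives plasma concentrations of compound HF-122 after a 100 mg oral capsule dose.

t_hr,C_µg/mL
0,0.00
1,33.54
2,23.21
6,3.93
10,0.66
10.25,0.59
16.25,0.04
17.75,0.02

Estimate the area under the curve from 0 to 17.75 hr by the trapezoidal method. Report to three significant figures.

AUC = 111 µg/mL·hr

Trapezoidal AUC_0→17.75:
  [0→1]: (0.00+33.54)/2 × 1 = 16.77
  [1→2]: (33.54+23.21)/2 × 1 = 28.375
  [2→6]: (23.21+3.93)/2 × 4 = 54.28
  [6→10]: (3.93+0.66)/2 × 4 = 9.18
  [10→10.25]: (0.66+0.59)/2 × 0.25 = 0.15625
  [10.25→16.25]: (0.59+0.04)/2 × 6 = 1.89
  [16.25→17.75]: (0.04+0.02)/2 × 1.5 = 0.045
  Sum = 110.69625 µg/mL·hr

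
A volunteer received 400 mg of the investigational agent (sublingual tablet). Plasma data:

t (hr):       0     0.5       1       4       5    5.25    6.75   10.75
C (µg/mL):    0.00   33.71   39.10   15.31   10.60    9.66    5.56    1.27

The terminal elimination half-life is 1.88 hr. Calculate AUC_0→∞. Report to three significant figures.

Trapezoidal AUC_0→10.75:
  [0→0.5]: (0.00+33.71)/2 × 0.5 = 8.4275
  [0.5→1]: (33.71+39.10)/2 × 0.5 = 18.2025
  [1→4]: (39.10+15.31)/2 × 3 = 81.615
  [4→5]: (15.31+10.60)/2 × 1 = 12.955
  [5→5.25]: (10.60+9.66)/2 × 0.25 = 2.5325
  [5.25→6.75]: (9.66+5.56)/2 × 1.5 = 11.415
  [6.75→10.75]: (5.56+1.27)/2 × 4 = 13.66
  Sum = 148.8075 µg/mL·hr
k_e = ln2 / t½ = 0.693147 / 1.88 = 0.3687 hr^-1
Extrapolated tail: C_last / k_e = 1.27 / 0.3687 = 3.445
AUC_0→∞ = 148.8075 + 3.445 = 152.2525 µg/mL·hr

AUC = 152 µg/mL·hr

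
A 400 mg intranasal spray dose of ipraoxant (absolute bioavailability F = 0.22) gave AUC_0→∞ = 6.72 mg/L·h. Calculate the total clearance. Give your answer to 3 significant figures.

CL = 13.1 L/h

CL = F × Dose / AUC_0→∞
   = 0.22 × 400 / 6.72 = 13.0952 L/h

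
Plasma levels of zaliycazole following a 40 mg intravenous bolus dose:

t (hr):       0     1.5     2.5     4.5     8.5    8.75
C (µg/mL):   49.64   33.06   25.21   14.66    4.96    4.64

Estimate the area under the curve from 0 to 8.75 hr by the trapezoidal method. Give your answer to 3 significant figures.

Trapezoidal AUC_0→8.75:
  [0→1.5]: (49.64+33.06)/2 × 1.5 = 62.025
  [1.5→2.5]: (33.06+25.21)/2 × 1 = 29.135
  [2.5→4.5]: (25.21+14.66)/2 × 2 = 39.87
  [4.5→8.5]: (14.66+4.96)/2 × 4 = 39.24
  [8.5→8.75]: (4.96+4.64)/2 × 0.25 = 1.2
  Sum = 171.47 µg/mL·hr

AUC = 171 µg/mL·hr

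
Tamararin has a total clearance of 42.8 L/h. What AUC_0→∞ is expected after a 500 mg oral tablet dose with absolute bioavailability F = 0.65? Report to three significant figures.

AUC = 7.59 mg/L·h

AUC_0→∞ = F × Dose / CL
        = 0.65 × 500 / 42.8 = 7.59346 mg/L·h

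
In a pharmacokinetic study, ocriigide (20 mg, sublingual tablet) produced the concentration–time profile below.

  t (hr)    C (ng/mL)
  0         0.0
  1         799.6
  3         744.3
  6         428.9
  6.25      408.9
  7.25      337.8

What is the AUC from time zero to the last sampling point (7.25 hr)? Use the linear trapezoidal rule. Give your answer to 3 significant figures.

AUC = 4180 ng/mL·hr

Trapezoidal AUC_0→7.25:
  [0→1]: (0.0+799.6)/2 × 1 = 399.8
  [1→3]: (799.6+744.3)/2 × 2 = 1543.9
  [3→6]: (744.3+428.9)/2 × 3 = 1759.8
  [6→6.25]: (428.9+408.9)/2 × 0.25 = 104.725
  [6.25→7.25]: (408.9+337.8)/2 × 1 = 373.35
  Sum = 4181.575 ng/mL·hr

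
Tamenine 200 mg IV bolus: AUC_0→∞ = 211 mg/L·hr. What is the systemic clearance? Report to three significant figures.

CL = 0.948 L/hr

CL = Dose_iv / AUC_0→∞
   = 200 / 211 = 0.947867 L/hr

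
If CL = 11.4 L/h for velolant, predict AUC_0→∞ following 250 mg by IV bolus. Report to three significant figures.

AUC = 21.9 mg/L·h

AUC_0→∞ = Dose_iv / CL
        = 250 / 11.4 = 21.9298 mg/L·h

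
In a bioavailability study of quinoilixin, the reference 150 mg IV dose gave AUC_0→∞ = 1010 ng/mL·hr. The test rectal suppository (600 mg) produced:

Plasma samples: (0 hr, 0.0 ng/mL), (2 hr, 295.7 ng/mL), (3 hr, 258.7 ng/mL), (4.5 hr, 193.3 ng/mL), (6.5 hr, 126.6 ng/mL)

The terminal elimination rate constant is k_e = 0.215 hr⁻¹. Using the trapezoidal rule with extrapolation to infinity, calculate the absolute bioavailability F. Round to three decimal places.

F = 0.451

Trapezoidal AUC_0→6.5 (rectal suppository):
  [0→2]: (0.0+295.7)/2 × 2 = 295.7
  [2→3]: (295.7+258.7)/2 × 1 = 277.2
  [3→4.5]: (258.7+193.3)/2 × 1.5 = 339.0
  [4.5→6.5]: (193.3+126.6)/2 × 2 = 319.9
  Sum = 1231.8 ng/mL·hr
Tail: C_last/k_e = 126.6/0.215 = 588.837
AUC_0→∞ (rectal suppository) = 1231.8 + 588.837 = 1820.637 ng/mL·hr
F = (AUC_ev/D_ev)/(AUC_iv/D_iv) = (1820.637/600)/(1010/150) = 3.034395/6.73333 = 0.4507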